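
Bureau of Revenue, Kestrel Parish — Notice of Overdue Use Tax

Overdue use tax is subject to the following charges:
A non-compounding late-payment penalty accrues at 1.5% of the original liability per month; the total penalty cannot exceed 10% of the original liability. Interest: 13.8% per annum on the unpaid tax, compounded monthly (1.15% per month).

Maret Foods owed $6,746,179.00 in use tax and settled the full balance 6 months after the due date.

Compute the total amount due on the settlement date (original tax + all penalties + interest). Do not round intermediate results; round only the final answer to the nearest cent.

Penalty: 6 × 1.5% × $6,746,179.00 = $607,156.11 (below the 10% cap of $674,617.90)
Interest: $6,746,179.00 × ((1 + 0.0115)^6 − 1) = $6,746,179.00 × 0.0710144… = $479,076.0635…
Total = $6,746,179.00 + $607,156.1100 + $479,076.0635… = $7,832,411.17

$7,832,411.17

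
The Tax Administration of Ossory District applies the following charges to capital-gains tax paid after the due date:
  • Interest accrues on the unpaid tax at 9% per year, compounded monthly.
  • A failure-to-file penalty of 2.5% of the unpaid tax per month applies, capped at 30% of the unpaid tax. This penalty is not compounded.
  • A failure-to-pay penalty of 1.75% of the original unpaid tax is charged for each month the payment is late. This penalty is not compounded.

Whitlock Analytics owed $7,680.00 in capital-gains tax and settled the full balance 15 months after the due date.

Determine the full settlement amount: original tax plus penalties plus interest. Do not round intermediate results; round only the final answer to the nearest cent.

Failure-to-file: 15 × 2.5% × $7,680.00 = $2,880.00, capped at 30% × $7,680.00 = $2,304.00
Failure-to-pay penalty: 15 × 1.75% × $7,680.00 = $2,016.00
Interest (9%/yr ÷ 12 = 0.75%/month): $7,680.00 × ((1 + 0.0075)^15 − 1) = $910.8679…
Total = $7,680.00 + $4,320.0000 + $910.8679… = $12,910.87

$12,910.87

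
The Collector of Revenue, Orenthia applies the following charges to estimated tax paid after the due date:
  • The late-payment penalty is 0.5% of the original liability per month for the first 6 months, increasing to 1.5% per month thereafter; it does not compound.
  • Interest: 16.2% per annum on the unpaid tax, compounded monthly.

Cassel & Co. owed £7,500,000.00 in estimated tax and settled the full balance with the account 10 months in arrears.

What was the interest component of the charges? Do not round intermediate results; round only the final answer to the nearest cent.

£1,076,276.88

Interest (16.2%/yr ÷ 12 = 1.35%/month): £7,500,000.00 × ((1 + 0.0135)^10 − 1) = £1,076,276.8833…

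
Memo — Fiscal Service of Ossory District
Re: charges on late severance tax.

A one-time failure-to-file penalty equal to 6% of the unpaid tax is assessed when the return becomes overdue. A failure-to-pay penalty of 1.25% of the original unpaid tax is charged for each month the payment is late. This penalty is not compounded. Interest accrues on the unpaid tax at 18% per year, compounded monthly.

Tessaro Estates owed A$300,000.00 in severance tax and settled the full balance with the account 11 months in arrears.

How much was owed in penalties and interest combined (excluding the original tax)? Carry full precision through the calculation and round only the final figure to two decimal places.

A$112,634.68

Failure-to-file penalty: 6% × A$300,000.00 = A$18,000.00
Failure-to-pay penalty: 11 × 1.25% × A$300,000.00 = A$41,250.00
Interest (18%/yr ÷ 12 = 1.5%/month): A$300,000.00 × ((1 + 0.015)^11 − 1) = A$53,384.6812…
Penalties + interest = A$59,250.0000 + A$53,384.6812… = A$112,634.68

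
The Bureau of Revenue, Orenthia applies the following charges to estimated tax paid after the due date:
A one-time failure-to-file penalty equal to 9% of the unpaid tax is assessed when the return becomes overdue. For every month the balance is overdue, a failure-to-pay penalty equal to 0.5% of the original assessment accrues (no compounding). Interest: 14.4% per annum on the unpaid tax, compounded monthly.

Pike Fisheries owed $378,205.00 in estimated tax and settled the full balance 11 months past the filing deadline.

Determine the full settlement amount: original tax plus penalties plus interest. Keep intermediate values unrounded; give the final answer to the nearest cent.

$486,073.63

Failure-to-file penalty: 9% × $378,205.00 = $34,038.45
Failure-to-pay penalty: 11 × 0.5% × $378,205.00 = $20,801.28…
Interest (14.4%/yr ÷ 12 = 1.2%/month): $378,205.00 × ((1 + 0.012)^11 − 1) = $53,028.9094…
Total = $378,205.00 + $54,839.7250 + $53,028.9094… = $486,073.63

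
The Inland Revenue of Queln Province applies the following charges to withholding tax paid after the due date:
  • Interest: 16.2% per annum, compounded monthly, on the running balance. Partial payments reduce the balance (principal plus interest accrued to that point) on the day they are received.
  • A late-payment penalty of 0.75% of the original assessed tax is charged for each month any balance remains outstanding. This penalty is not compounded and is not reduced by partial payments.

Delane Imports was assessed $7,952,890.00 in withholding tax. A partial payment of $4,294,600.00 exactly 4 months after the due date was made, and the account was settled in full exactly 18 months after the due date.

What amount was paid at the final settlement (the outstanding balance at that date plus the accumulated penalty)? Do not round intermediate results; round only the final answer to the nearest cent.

Monthly rate = 16.2% ÷ 12 = 1.35%
Balance at month 4: $7,952,890.0000 × (1 + 0.0135)^4 = $8,391,121.0777…
After $4,294,600.00 payment: $8,391,121.0777… − $4,294,600.00 = $4,096,521.0777…
Balance at month 18: $4,096,521.0777… × (1 + 0.0135)^14 = $4,942,512.0427…
Penalty: 18 × 0.75% × $7,952,890.00 = $1,073,640.15
Final settlement = outstanding balance + penalty = $4,942,512.0427… + $1,073,640.15 = $6,016,152.19

$6,016,152.19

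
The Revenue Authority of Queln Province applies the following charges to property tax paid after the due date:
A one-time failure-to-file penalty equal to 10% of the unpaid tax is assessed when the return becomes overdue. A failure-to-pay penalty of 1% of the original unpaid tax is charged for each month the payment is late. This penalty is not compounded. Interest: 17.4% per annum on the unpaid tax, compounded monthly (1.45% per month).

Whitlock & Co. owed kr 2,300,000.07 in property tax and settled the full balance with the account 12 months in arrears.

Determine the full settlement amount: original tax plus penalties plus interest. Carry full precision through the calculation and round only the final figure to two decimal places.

kr 3,239,710.17

Failure-to-file penalty: 10% × kr 2,300,000.07 = kr 230,000.01…
Failure-to-pay penalty = 1% × kr 2,300,000.07 × 12 mo = kr 276,000.01…
Interest: kr 2,300,000.07 × ((1 + 0.0145)^12 − 1) = kr 2,300,000.07 × 0.1885696… = kr 433,710.0825…
Total = kr 2,300,000.07 + kr 506,000.0154 + kr 433,710.0825… = kr 3,239,710.17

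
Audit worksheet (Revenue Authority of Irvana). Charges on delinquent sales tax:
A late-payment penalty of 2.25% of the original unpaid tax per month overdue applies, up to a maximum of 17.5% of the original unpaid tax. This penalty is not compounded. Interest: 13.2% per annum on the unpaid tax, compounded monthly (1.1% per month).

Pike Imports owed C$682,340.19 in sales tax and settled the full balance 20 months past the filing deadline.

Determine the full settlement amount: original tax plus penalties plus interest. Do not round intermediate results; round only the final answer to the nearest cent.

Penalty (uncapped): 20 × 2.25% × C$682,340.19 = C$307,053.09…; cap = 17.5% × C$682,340.19 = C$119,409.53… → penalty = C$119,409.53…
Interest: C$682,340.19 × ((1 + 0.011)^20 − 1) = C$682,340.19 × 0.2445808… = C$166,887.3387…
Total = C$682,340.19 + C$119,409.5333… + C$166,887.3387… = C$968,637.06

C$968,637.06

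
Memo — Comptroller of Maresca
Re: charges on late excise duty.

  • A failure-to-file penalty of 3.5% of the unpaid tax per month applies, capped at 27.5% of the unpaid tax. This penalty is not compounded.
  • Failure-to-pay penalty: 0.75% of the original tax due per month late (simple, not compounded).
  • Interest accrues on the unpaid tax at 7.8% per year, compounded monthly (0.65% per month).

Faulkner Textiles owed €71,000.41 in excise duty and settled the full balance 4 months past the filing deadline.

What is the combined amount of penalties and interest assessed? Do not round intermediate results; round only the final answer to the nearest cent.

Failure-to-file: 4 × 3.5% × €71,000.41 = €9,940.06… (under the 27.5% cap)
Failure-to-pay penalty = 0.75% × €71,000.41 × 4 mo = €2,130.01…
Interest: €71,000.41 × ((1 + 0.0065)^4 − 1) = €71,000.41 × 0.0262546… = €1,864.0874…
Penalties + interest = €12,070.0697 + €1,864.0874… = €13,934.16

€13,934.16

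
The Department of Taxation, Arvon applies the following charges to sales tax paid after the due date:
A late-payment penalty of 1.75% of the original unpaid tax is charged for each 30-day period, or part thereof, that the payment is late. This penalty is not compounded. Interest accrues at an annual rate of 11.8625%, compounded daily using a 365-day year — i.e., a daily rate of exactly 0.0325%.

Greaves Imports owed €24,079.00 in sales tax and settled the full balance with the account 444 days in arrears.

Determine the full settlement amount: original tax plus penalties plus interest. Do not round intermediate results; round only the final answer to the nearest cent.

€34,136.88

Penalty periods: ⌈444/30⌉ = 15; penalty = 15 × 1.75% × €24,079.00 = €6,320.74…
Interest: €24,079.00 × ((1 + 0.000325)^444 − 1) = €24,079.00 × 0.15520354… = €3,737.1461…
Total = €24,079.00 + €6,320.7375 + €3,737.1461… = €34,136.88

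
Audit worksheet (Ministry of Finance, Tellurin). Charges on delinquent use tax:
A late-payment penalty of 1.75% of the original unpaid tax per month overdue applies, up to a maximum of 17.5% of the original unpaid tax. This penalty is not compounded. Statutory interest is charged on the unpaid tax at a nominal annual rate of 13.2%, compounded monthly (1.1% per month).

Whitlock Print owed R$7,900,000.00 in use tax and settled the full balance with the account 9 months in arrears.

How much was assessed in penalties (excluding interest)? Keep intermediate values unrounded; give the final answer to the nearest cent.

R$1,244,250.00

Penalty: 9 × 1.75% × R$7,900,000.00 = R$1,244,250.00 (below the 17.5% cap of R$1,382,500.00)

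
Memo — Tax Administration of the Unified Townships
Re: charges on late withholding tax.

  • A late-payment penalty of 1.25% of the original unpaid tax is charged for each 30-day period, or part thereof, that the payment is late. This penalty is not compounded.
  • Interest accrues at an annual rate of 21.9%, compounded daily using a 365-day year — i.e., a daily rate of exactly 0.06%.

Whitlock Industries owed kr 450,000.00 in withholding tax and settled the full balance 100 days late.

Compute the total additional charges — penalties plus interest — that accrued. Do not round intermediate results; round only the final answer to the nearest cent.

kr 50,317.85

Penalty periods: ⌈100/30⌉ = 4; penalty = 4 × 1.25% × kr 450,000.00 = kr 22,500.00
Interest: kr 450,000.00 × ((1 + 0.0006)^100 − 1) = kr 450,000.00 × 0.06181744… = kr 27,817.8486…
Penalties + interest = kr 22,500.0000 + kr 27,817.8486… = kr 50,317.85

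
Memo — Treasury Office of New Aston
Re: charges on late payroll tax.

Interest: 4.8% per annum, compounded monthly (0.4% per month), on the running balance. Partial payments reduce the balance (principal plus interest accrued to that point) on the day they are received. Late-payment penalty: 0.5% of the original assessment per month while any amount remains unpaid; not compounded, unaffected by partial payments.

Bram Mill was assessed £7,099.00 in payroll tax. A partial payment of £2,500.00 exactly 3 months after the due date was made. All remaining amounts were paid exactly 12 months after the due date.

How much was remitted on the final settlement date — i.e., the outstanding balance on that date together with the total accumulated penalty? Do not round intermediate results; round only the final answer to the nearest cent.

£5,281.84

Balance at month 3: £7,099.0000 × (1 + 0.004)^3 = £7,184.5292…
After £2,500.00 payment: £7,184.5292… − £2,500.00 = £4,684.5292…
Balance at month 12: £4,684.5292… × (1 + 0.004)^9 = £4,855.8959…
Penalty: 12 × 0.5% × £7,099.00 = £425.94
Final settlement = outstanding balance + penalty = £4,855.8959… + £425.94 = £5,281.84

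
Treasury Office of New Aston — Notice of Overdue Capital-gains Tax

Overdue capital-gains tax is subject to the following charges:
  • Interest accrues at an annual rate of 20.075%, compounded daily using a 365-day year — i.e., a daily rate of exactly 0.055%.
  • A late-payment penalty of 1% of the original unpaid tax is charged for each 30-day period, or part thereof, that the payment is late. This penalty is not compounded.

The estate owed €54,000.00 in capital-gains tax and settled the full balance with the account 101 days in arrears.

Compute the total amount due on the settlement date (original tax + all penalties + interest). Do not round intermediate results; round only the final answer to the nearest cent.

€59,243.71

Penalty periods: ⌈101/30⌉ = 4; penalty = 4 × 1% × €54,000.00 = €2,160.00
Interest: €54,000.00 × ((1 + 0.00055)^101 − 1) = €54,000.00 × 0.05710573… = €3,083.7094…
Total = €54,000.00 + €2,160.0000 + €3,083.7094… = €59,243.71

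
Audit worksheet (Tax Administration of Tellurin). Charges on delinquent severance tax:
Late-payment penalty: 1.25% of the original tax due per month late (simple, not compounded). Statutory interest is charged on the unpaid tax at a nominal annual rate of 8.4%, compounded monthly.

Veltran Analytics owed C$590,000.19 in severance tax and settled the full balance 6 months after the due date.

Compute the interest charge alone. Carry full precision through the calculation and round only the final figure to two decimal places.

C$25,217.73

Interest (8.4%/yr ÷ 12 = 0.7%/month): C$590,000.19 × ((1 + 0.007)^6 − 1) = C$25,217.7268…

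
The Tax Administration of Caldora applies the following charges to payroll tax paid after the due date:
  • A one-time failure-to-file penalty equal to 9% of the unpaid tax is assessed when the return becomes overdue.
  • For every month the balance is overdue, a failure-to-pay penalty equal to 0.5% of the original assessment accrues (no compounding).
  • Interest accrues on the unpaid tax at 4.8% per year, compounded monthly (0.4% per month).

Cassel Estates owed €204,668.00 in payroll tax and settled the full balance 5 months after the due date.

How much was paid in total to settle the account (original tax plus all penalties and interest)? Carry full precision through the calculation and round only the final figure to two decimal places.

Failure-to-file penalty: 9% × €204,668.00 = €18,420.12
Failure-to-pay penalty = 0.5% × €204,668.00 × 5 mo = €5,116.70
Interest: €204,668.00 × ((1 + 0.004)^5 − 1) = €204,668.00 × 0.0201606… = €4,126.2381…
Total = €204,668.00 + €23,536.8200 + €4,126.2381… = €232,331.06

€232,331.06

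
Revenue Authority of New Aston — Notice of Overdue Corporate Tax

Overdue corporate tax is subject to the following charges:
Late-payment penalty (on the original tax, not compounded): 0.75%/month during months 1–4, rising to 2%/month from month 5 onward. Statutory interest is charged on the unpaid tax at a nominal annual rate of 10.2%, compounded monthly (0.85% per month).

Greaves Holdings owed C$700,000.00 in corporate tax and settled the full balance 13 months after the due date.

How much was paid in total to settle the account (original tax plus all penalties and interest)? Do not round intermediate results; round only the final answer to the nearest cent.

C$928,420.45

Penalty, months 1–4: 4 × 0.75% × C$700,000.00 = C$21,000.00
Penalty, months 5–13: 9 × 2% × C$700,000.00 = C$126,000.00
Interest: C$700,000.00 × ((1 + 0.0085)^13 − 1) = C$700,000.00 × 0.1163149… = C$81,420.4509…
Total = C$700,000.00 + C$147,000.0000 + C$81,420.4509… = C$928,420.45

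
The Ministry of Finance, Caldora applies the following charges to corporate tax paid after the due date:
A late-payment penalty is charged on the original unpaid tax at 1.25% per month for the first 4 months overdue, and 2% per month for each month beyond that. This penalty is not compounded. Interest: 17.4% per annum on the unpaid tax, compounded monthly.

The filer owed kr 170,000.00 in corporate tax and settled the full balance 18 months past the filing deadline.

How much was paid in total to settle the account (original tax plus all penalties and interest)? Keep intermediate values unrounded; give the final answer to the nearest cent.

kr 276,385.47

Penalty, months 1–4: 4 × 1.25% × kr 170,000.00 = kr 8,500.00
Penalty, months 5–18: 14 × 2% × kr 170,000.00 = kr 47,600.00
Interest (17.4%/yr ÷ 12 = 1.45%/month): kr 170,000.00 × ((1 + 0.0145)^18 − 1) = kr 50,285.4669…
Total = kr 170,000.00 + kr 56,100.0000 + kr 50,285.4669… = kr 276,385.47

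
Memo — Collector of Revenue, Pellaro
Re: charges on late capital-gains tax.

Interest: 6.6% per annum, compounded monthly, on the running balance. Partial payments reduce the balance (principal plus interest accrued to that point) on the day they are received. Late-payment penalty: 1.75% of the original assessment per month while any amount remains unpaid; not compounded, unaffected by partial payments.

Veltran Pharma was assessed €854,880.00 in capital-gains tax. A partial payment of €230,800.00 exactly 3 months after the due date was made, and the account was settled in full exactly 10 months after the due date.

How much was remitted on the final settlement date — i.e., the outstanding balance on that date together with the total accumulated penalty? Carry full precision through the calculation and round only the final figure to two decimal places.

€812,849.57

Monthly rate = 6.6% ÷ 12 = 0.55%
Balance at month 3: €854,880.0000 × (1 + 0.0055)^3 = €869,063.2426…
After €230,800.00 payment: €869,063.2426… − €230,800.00 = €638,263.2426…
Balance at month 10: €638,263.2426… × (1 + 0.0055)^7 = €663,245.5714…
Penalty: 10 × 1.75% × €854,880.00 = €149,604.00
Final settlement = outstanding balance + penalty = €663,245.5714… + €149,604.00 = €812,849.57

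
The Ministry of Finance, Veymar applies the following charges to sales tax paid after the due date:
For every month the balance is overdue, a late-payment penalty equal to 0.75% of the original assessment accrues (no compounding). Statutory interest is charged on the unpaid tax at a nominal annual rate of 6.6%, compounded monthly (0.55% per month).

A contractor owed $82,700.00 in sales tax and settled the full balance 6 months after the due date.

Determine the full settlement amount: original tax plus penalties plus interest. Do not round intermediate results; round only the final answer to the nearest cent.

$89,188.40

Late-payment penalty: 6 × 0.75% × $82,700.00 = $3,721.50
Interest: $82,700.00 × ((1 + 0.0055)^6 − 1) = $82,700.00 × 0.0334571… = $2,766.9014…
Total = $82,700.00 + $3,721.5000 + $2,766.9014… = $89,188.40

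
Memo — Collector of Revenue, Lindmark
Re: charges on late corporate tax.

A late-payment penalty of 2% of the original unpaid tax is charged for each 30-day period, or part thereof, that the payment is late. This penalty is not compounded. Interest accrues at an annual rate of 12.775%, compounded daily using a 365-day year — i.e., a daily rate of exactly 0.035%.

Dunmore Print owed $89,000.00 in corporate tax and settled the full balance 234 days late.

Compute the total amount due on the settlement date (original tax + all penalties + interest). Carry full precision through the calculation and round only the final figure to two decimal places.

Penalty periods: ⌈234/30⌉ = 8; penalty = 8 × 2% × $89,000.00 = $14,240.00
Interest: $89,000.00 × ((1 + 0.00035)^234 − 1) = $89,000.00 × 0.08533172… = $7,594.5229…
Total = $89,000.00 + $14,240.0000 + $7,594.5229… = $110,834.52

$110,834.52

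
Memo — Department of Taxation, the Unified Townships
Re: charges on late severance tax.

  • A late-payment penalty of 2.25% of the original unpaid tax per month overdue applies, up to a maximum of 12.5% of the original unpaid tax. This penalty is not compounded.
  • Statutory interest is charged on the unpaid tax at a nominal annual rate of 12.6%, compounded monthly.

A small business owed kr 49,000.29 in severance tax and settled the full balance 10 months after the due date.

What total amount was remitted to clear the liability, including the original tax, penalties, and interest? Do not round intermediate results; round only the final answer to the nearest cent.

Penalty (uncapped): 10 × 2.25% × kr 49,000.29 = kr 11,025.07…; cap = 12.5% × kr 49,000.29 = kr 6,125.04… → penalty = kr 6,125.04…
Interest (12.6%/yr ÷ 12 = 1.05%/month): kr 49,000.29 × ((1 + 0.0105)^10 − 1) = kr 5,395.0667…
Total = kr 49,000.29 + kr 6,125.0363… + kr 5,395.0667… = kr 60,520.39

kr 60,520.39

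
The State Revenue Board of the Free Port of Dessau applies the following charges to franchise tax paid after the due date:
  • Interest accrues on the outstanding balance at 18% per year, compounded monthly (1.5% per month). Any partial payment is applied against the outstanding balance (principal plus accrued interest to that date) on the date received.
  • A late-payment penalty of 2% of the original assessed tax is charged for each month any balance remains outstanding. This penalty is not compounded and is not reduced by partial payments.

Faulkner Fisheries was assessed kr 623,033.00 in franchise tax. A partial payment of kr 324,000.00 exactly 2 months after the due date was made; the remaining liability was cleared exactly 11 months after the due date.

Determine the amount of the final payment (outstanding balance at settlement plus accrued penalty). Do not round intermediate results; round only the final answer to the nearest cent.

kr 500,509.97

Balance at month 2: kr 623,033.0000 × (1 + 0.015)^2 = kr 641,864.1724…
After kr 324,000.00 payment: kr 641,864.1724… − kr 324,000.00 = kr 317,864.1724…
Balance at month 11: kr 317,864.1724… × (1 + 0.015)^9 = kr 363,442.7083…
Penalty: 11 × 2% × kr 623,033.00 = kr 137,067.26
Final settlement = outstanding balance + penalty = kr 363,442.7083… + kr 137,067.26 = kr 500,509.97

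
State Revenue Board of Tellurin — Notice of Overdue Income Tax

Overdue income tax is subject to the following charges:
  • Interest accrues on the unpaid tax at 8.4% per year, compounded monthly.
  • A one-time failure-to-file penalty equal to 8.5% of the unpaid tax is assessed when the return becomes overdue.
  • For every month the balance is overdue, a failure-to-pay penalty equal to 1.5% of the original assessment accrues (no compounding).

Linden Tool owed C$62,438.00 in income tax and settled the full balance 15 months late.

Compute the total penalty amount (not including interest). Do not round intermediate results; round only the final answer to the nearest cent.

C$19,355.78

Failure-to-file penalty: 8.5% × C$62,438.00 = C$5,307.23
Failure-to-pay penalty: 15 × 1.5% × C$62,438.00 = C$14,048.55
Total penalty = C$5,307.23 + C$14,048.55 = C$19,355.78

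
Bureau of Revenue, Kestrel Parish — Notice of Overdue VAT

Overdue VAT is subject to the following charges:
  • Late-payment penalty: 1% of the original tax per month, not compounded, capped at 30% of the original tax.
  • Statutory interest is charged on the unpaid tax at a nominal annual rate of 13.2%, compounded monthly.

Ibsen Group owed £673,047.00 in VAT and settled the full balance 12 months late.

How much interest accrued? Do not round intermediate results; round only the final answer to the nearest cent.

£94,419.20

Interest (13.2%/yr ÷ 12 = 1.1%/month): £673,047.00 × ((1 + 0.011)^12 − 1) = £94,419.2037…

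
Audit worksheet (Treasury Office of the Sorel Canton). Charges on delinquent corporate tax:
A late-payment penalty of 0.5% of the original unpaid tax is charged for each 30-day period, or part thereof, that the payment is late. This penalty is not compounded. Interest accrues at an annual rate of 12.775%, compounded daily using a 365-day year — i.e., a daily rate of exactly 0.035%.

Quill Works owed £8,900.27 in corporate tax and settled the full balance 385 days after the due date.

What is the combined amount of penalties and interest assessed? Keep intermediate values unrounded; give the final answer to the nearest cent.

Penalty periods: ⌈385/30⌉ = 13; penalty = 13 × 0.5% × £8,900.27 = £578.52…
Interest: £8,900.27 × ((1 + 0.00035)^385 − 1) = £8,900.27 × 0.14422371… = £1,283.6300…
Penalties + interest = £578.5176… + £1,283.6300… = £1,862.15

£1,862.15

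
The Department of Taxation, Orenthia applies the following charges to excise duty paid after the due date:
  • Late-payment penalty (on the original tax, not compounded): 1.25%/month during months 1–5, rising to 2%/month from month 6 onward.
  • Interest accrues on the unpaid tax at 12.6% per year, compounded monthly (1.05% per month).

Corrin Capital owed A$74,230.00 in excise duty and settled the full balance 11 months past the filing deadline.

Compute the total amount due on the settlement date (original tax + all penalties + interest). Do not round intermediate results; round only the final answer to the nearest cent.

A$96,815.13

Penalty, months 1–5: 5 × 1.25% × A$74,230.00 = A$4,639.38…
Penalty, months 6–11: 6 × 2% × A$74,230.00 = A$8,907.60
Interest: A$74,230.00 × ((1 + 0.0105)^11 − 1) = A$74,230.00 × 0.1217588… = A$9,038.1579…
Total = A$74,230.00 + A$13,546.9750 + A$9,038.1579… = A$96,815.13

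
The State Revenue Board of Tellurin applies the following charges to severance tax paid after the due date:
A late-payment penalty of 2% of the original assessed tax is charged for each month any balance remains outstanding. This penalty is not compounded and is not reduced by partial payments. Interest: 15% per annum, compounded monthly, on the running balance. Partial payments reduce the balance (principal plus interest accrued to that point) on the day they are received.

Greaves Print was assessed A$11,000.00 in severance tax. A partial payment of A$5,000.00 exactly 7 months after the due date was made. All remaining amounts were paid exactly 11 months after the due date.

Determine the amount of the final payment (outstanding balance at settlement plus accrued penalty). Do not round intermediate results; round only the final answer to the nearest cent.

Monthly rate = 15% ÷ 12 = 1.25%
Balance at month 7: A$11,000.0000 × (1 + 0.0125)^7 = A$11,999.3552…
After A$5,000.00 payment: A$11,999.3552… − A$5,000.00 = A$6,999.3552…
Balance at month 11: A$6,999.3552… × (1 + 0.0125)^4 = A$7,355.9397…
Penalty: 11 × 2% × A$11,000.00 = A$2,420.00
Final settlement = outstanding balance + penalty = A$7,355.9397… + A$2,420.00 = A$9,775.94

A$9,775.94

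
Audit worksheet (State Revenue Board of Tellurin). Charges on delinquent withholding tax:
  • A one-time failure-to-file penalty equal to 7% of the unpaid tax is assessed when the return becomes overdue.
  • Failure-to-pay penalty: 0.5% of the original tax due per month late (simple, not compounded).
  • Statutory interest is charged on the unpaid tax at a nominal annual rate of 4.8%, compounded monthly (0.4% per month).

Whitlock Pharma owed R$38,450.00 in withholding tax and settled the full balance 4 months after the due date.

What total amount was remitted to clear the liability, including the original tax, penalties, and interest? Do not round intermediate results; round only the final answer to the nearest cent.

Failure-to-file penalty: 7% × R$38,450.00 = R$2,691.50
Failure-to-pay penalty: 4 × 0.5% × R$38,450.00 = R$769.00
Interest: R$38,450.00 × ((1 + 0.004)^4 − 1) = R$38,450.00 × 0.0160963… = R$618.9011…
Total = R$38,450.00 + R$3,460.5000 + R$618.9011… = R$42,529.40

R$42,529.40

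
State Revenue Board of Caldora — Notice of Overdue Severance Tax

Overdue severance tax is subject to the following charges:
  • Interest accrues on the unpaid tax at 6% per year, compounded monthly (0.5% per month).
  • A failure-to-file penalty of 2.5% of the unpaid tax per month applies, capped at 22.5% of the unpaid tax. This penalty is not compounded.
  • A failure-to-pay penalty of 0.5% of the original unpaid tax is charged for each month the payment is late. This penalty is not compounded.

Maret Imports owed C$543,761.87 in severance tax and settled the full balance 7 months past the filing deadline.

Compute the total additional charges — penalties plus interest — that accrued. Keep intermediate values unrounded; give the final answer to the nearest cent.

Failure-to-file: 7 × 2.5% × C$543,761.87 = C$95,158.33… (under the 22.5% cap)
Failure-to-pay penalty: 7 × 0.5% × C$543,761.87 = C$19,031.67…
Interest: C$543,761.87 × ((1 + 0.005)^7 − 1) = C$543,761.87 × 0.0355294… = C$19,319.5313…
Penalties + interest = C$114,189.9927 + C$19,319.5313… = C$133,509.52

C$133,509.52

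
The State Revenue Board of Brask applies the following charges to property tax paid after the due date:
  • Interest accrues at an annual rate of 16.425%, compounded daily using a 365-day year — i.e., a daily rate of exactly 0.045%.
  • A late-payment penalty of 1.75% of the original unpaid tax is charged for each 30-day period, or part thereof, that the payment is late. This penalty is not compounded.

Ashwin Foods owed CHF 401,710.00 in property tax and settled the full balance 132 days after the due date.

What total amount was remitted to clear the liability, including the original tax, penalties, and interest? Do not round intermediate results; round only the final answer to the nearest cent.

CHF 461,438.43

Penalty periods: ⌈132/30⌉ = 5; penalty = 5 × 1.75% × CHF 401,710.00 = CHF 35,149.63…
Interest: CHF 401,710.00 × ((1 + 0.00045)^132 − 1) = CHF 401,710.00 × 0.06118546… = CHF 24,578.8100…
Total = CHF 401,710.00 + CHF 35,149.6250 + CHF 24,578.8100… = CHF 461,438.43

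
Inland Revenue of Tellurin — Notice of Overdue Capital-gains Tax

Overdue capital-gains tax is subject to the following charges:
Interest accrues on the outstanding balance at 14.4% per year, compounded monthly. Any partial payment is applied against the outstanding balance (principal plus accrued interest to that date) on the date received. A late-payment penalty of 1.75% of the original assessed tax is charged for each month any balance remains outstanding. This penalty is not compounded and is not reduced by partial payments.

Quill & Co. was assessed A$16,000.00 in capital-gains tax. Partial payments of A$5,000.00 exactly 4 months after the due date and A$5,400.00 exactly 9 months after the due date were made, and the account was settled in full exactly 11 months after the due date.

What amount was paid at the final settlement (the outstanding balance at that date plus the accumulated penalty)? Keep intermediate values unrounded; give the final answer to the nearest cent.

Monthly rate = 14.4% ÷ 12 = 1.2%
Balance at month 4: A$16,000.0000 × (1 + 0.012)^4 = A$16,781.9349…
After A$5,000.00 payment: A$16,781.9349… − A$5,000.00 = A$11,781.9349…
Balance at month 9: A$11,781.9349… × (1 + 0.012)^5 = A$12,506.0218…
After A$5,400.00 payment: A$12,506.0218… − A$5,400.00 = A$7,106.0218…
Balance at month 11: A$7,106.0218… × (1 + 0.012)^2 = A$7,277.5896…
Penalty: 11 × 1.75% × A$16,000.00 = A$3,080.00
Final settlement = outstanding balance + penalty = A$7,277.5896… + A$3,080.00 = A$10,357.59

A$10,357.59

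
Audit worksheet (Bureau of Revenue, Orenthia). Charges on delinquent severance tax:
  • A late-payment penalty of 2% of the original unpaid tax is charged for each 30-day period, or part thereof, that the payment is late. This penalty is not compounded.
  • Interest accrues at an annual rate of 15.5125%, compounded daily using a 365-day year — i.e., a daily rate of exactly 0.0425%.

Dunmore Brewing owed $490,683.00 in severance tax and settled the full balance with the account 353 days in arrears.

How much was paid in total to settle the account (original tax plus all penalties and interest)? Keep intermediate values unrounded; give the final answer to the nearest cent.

Penalty periods: ⌈353/30⌉ = 12; penalty = 12 × 2% × $490,683.00 = $117,763.92
Interest: $490,683.00 × ((1 + 0.000425)^353 − 1) = $490,683.00 × 0.16182626… = $79,405.3945…
Total = $490,683.00 + $117,763.9200 + $79,405.3945… = $687,852.31

$687,852.31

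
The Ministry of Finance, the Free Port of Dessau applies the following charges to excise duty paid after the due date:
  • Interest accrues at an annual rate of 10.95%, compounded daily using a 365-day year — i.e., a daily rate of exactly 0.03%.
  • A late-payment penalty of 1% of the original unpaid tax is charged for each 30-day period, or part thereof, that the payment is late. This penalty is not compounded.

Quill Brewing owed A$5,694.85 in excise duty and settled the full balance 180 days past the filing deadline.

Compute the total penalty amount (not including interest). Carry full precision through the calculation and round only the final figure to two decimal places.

Penalty periods: ⌈180/30⌉ = 6; penalty = 6 × 1% × A$5,694.85 = A$341.69…

A$341.69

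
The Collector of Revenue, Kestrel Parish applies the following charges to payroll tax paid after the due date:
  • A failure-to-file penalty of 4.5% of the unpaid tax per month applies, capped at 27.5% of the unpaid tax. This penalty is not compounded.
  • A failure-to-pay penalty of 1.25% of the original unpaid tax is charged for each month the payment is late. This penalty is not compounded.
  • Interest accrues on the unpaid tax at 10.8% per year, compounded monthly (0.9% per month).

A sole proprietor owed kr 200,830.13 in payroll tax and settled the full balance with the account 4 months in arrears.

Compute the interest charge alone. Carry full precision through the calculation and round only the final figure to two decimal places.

kr 7,328.08

Interest: kr 200,830.13 × ((1 + 0.009)^4 − 1) = kr 200,830.13 × 0.0364889… = kr 7,328.0751…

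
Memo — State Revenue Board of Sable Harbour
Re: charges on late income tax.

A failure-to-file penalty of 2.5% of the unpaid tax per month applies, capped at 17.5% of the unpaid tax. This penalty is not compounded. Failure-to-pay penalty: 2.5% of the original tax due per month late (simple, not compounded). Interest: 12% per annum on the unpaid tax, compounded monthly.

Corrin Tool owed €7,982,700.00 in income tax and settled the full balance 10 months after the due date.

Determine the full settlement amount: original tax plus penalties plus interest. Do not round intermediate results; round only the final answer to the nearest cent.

Failure-to-file: 10 × 2.5% × €7,982,700.00 = €1,995,675.00, capped at 17.5% × €7,982,700.00 = €1,396,972.50
Failure-to-pay penalty = 2.5% × €7,982,700.00 × 10 mo = €1,995,675.00
Interest (12%/yr ÷ 12 = 1%/month): €7,982,700.00 × ((1 + 0.01)^10 − 1) = €835,167.0405…
Total = €7,982,700.00 + €3,392,647.5000 + €835,167.0405… = €12,210,514.54

€12,210,514.54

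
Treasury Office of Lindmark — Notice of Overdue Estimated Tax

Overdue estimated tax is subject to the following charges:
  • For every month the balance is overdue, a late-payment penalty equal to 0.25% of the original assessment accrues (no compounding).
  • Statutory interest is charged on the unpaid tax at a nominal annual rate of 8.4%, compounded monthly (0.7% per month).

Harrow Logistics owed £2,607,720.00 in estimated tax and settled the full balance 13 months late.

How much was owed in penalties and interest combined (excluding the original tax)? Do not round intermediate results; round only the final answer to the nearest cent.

Late-payment penalty: 13 × 0.25% × £2,607,720.00 = £84,750.90
Interest: £2,607,720.00 × ((1 + 0.007)^13 − 1) = £2,607,720.00 × 0.0949218… = £247,529.5716…
Penalties + interest = £84,750.9000 + £247,529.5716… = £332,280.47

£332,280.47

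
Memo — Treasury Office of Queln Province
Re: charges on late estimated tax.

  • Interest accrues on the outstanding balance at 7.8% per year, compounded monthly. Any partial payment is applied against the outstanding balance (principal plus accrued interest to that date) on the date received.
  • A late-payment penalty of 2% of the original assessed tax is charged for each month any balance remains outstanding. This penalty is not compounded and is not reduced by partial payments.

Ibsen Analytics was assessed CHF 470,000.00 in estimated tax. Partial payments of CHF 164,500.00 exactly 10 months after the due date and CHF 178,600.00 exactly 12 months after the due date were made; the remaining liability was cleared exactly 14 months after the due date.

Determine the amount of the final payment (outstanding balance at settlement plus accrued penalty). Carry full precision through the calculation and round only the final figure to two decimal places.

CHF 296,476.64

Monthly rate = 7.8% ÷ 12 = 0.65%
Balance at month 10: CHF 470,000.0000 × (1 + 0.0065)^10 = CHF 501,459.2539…
After CHF 164,500.00 payment: CHF 501,459.2539… − CHF 164,500.00 = CHF 336,959.2539…
Balance at month 12: CHF 336,959.2539… × (1 + 0.0065)^2 = CHF 341,353.9607…
After CHF 178,600.00 payment: CHF 341,353.9607… − CHF 178,600.00 = CHF 162,753.9607…
Balance at month 14: CHF 162,753.9607… × (1 + 0.0065)^2 = CHF 164,876.6386…
Penalty: 14 × 2% × CHF 470,000.00 = CHF 131,600.00
Final settlement = outstanding balance + penalty = CHF 164,876.6386… + CHF 131,600.00 = CHF 296,476.64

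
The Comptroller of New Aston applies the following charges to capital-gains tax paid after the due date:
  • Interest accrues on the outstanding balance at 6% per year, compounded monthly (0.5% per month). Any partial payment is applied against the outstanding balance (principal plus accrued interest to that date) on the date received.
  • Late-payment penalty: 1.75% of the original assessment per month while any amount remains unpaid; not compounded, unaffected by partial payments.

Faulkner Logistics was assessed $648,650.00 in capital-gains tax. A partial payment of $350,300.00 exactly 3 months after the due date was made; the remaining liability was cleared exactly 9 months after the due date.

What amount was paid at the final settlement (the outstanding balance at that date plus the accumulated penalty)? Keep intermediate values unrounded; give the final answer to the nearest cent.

Balance at month 3: $648,650.0000 × (1 + 0.005)^3 = $658,428.4798…
After $350,300.00 payment: $658,428.4798… − $350,300.00 = $308,128.4798…
Balance at month 9: $308,128.4798… × (1 + 0.005)^6 = $317,488.6556…
Penalty: 9 × 1.75% × $648,650.00 = $102,162.38…
Final settlement = outstanding balance + penalty = $317,488.6556… + $102,162.38… = $419,651.03

$419,651.03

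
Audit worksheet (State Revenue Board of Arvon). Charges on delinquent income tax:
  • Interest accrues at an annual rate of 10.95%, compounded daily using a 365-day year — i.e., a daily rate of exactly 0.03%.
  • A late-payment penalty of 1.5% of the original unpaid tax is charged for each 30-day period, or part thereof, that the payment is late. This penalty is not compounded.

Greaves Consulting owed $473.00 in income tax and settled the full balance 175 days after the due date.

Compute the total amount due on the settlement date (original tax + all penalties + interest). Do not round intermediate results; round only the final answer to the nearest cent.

$541.06

Penalty periods: ⌈175/30⌉ = 6; penalty = 6 × 1.5% × $473.00 = $42.57
Interest: $473.00 × ((1 + 0.0003)^175 − 1) = $473.00 × 0.05389426… = $25.4920…
Total = $473.00 + $42.5700 + $25.4920… = $541.06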